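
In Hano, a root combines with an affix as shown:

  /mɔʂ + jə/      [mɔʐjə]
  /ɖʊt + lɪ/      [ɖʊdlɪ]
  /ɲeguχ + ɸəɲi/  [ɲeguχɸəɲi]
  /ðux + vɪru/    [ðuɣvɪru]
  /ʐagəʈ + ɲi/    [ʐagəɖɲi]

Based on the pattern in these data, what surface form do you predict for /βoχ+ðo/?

The data show regressive voicing assimilation: /ʂ/ → [ʐ] before /j/; /t/ → [d] before /l/; /x/ → [ɣ] before /v/; /ʈ/ → [ɖ] before /ɲ/. In each pair only voicing changes, matching the following consonant, while place and manner stay constant.
Nothing changes in [ɲeguχɸəɲi]: there the adjacent consonants already agree in voicing (/χ/ and /ɸ/ are both voiceless), so this form is consistent with the same rule.
/χ/ is a voiceless uvular fricative. The following trigger /ð/ is voiced, so /χ/ must become voiced as well.
Changing only its voicing to voiced gives [ʁ] — the voiced uvular fricative.

[βoʁðo]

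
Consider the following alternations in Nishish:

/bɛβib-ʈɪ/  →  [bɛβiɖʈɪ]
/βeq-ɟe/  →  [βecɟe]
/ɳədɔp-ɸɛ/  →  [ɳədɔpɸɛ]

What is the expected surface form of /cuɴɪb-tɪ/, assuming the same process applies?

The data show regressive place assimilation: /b/ → [ɖ] before /ʈ/; /q/ → [c] before /ɟ/. In each pair only place changes, matching the following consonant, while manner and voice stay constant.
Nothing changes in [ɳədɔpɸɛ]: there the adjacent consonants already agree in place (/p/ and /ɸ/ are both bilabial), so this form is consistent with the same rule.
/b/ is a voiced bilabial stop. The following trigger /t/ is alveolar, so /b/ must become alveolar as well.
Changing only its place to alveolar gives [d] — the voiced alveolar stop.

[cuɴɪdtɪ]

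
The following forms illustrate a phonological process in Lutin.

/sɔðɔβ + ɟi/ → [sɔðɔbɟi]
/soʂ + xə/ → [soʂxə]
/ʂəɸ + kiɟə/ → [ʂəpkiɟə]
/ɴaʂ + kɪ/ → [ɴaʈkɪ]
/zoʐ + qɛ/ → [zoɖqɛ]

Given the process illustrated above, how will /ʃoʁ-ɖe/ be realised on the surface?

[ʃoɢɖe]

The data show regressive manner assimilation: /β/ → [b] before /ɟ/; /ɸ/ → [p] before /k/; /ʂ/ → [ʈ] before /k/; /ʐ/ → [ɖ] before /q/. In each pair only manner changes, matching the following consonant, while place and voice stay constant.
No alternation appears in [soʂxə]: there the adjacent consonants already agree in manner (/ʂ/ and /x/ are both fricatives), so this form is consistent with the same rule.
The rule targets /ʁ/ (voiced uvular fricative), which sits before the trigger /ɖ/ (stop).
The voiced uvular stop is [ɢ], so /ʁ/ → [ɢ].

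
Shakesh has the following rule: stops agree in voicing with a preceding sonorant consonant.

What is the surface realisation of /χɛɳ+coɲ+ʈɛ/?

[χɛɳɟoɲɖɛ]

The rule targets /c/ (voiceless palatal stop), which sits after the trigger /ɳ/ (voiced).
A voiced palatal stop is [ɟ], so the surface segment is [ɟ].
The same rule applies at the second boundary: /ʈ/ → [ɖ] next to /ɲ/.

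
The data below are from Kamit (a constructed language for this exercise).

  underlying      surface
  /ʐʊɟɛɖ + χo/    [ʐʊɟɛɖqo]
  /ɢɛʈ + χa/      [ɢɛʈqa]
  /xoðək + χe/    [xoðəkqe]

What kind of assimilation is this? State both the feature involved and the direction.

Underlying /χ/ is realised as [q] next to /ɖ/; /ɖ/ itself does not change.
The change fricative → stop matches the manner of the preceding /ɖ/, identifying this as manner assimilation.
Place and voice are unchanged, so the assimilation is partial, not total.
The same holds elsewhere in the data: /χ/ → [q] after /ʈ/ (fricative → stop, matching a stop); /χ/ → [q] after /k/ (fricative → stop, matching a stop) — only manner changes, and always toward the preceding segment.
Since the segment that changes follows the conditioning segment, the assimilation is progressive.

progressive manner assimilation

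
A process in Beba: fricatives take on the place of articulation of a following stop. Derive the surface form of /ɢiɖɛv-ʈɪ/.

[ɢiɖɛʐʈɪ]

/v/ is a voiced labiodental fricative. The following trigger /ʈ/ is retroflex, so /v/ must become retroflex as well.
A voiced retroflex fricative is [ʐ], so the surface segment is [ʐ].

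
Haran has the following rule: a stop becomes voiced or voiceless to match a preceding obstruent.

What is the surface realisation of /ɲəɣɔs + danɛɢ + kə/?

The rule targets /d/ (voiced alveolar stop), which sits after the trigger /s/ (voiceless).
Changing only its voicing to voiceless gives [t] — the voiceless alveolar stop.
At the second juncture, /k/ likewise becomes [g] adjacent to /ɢ/.

[ɲəɣɔstanɛɢgə]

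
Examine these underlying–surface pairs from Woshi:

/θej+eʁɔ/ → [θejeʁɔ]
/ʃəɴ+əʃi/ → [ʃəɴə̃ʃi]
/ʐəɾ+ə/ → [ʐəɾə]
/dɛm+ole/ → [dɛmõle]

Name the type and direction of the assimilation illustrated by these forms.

progressive nasality assimilation (vowel nasalisation)

The vowel /ə/ surfaces as nasalised [ə̃] next to the preceding nasal /ɴ/ — it has acquired the [+nasal] feature of its neighbour.
Likewise in the remaining data: /o/ → [õ] after /m/ — each time a vowel is nasalised next to a preceding nasal.
No change occurs in [θejeʁɔ], [ʐəɾə] because the vowel at the boundary is adjacent to an oral consonant, not a nasal (/e/ next to /j/; /ə/ next to /ɾ/).
Because the conditioning nasal is to the left of the vowel that changes, the process is progressive (perseverative).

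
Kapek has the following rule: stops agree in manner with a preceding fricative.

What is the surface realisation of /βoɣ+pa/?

[βoɣɸa]

/p/ is a voiceless bilabial stop. The preceding trigger /ɣ/ is a fricative, so /p/ must become a fricative as well.
The voiceless bilabial fricative is [ɸ], so /p/ → [ɸ].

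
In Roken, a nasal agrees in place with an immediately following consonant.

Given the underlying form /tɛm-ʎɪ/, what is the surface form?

[tɛɲʎɪ]

/m/ is a voiced bilabial nasal. The following trigger /ʎ/ is palatal, so /m/ must become palatal as well.
Changing only its place to palatal gives [ɲ] — the voiced palatal nasal.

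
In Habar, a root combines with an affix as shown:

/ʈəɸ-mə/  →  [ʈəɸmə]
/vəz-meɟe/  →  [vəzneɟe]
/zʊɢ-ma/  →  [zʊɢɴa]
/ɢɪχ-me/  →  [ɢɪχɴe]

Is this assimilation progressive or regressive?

Comparing underlying and surface forms, /m/ → [n] is the alternation; the neighbouring /z/ is constant.
/m/ is bilabial while /z/ is alveolar; the output [n] is alveolar, matching the trigger — so the feature that spreads is place.
Checking the remaining alternations: /m/ → [ɴ] after /ɢ/ (bilabial → uvular, matching uvular); /m/ → [ɴ] after /χ/ (bilabial → uvular, matching uvular) — only place changes, and always toward the preceding segment.
No alternation appears in [ʈəɸmə]: there the adjacent consonants already agree in place (/m/ and /ɸ/ are both bilabial), so this form is consistent with the same rule.
The trigger is the preceding segment, so the direction is progressive (perseverative).

progressive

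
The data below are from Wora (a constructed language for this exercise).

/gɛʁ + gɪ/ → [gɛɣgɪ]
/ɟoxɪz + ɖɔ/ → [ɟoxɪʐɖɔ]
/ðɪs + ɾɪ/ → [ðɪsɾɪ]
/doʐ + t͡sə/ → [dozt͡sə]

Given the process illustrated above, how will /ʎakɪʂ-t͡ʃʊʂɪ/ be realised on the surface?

[ʎakɪʃt͡ʃʊʂɪ]

The data show regressive place assimilation: /ʁ/ → [ɣ] before /g/; /z/ → [ʐ] before /ɖ/; /ʐ/ → [z] before /t͡s/. In each pair only place changes, matching the following consonant, while manner and voice stay constant.
No alternation appears in [ðɪsɾɪ]: there the adjacent consonants already agree in place (/s/ and /ɾ/ are both alveolar), so this form is consistent with the same rule.
The rule targets /ʂ/ (voiceless retroflex fricative), which sits before the trigger /t͡ʃ/ (postalveolar).
A voiceless postalveolar fricative is [ʃ], so the surface segment is [ʃ].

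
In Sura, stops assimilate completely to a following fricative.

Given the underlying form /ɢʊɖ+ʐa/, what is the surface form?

/ɖ/ is the segment targeted by the rule; it sits immediately before /ʐ/, so it assimilates completely and surfaces as [ʐ].

[ɢʊʐʐa]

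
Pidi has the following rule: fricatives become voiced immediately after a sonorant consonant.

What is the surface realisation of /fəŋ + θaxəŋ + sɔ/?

/θ/ is a voiceless dental fricative. The preceding trigger /ŋ/ is voiced, so /θ/ must become voiced as well.
A voiced dental fricative is [ð], so the surface segment is [ð].
The same rule applies at the second boundary: /s/ → [z] next to /ŋ/.

[fəŋðaxəŋzɔ]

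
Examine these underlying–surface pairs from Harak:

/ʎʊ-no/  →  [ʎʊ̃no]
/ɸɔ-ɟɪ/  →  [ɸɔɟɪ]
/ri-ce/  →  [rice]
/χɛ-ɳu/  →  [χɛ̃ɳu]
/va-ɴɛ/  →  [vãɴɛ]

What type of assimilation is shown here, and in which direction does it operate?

The vowel /ʊ/ surfaces as nasalised [ʊ̃] next to the following nasal /n/ — it has acquired the [+nasal] feature of its neighbour.
The other forms show the same pattern: /ɛ/ → [ɛ̃] before /ɳ/; /a/ → [ã] before /ɴ/ — each time a vowel is nasalised next to a following nasal.
No change occurs in [ɸɔɟɪ], [rice] because the vowel at the boundary is adjacent to an oral consonant, not a nasal (/ɔ/ next to /ɟ/; /i/ next to /c/).
Because the conditioning nasal is to the right of the vowel that changes, the process is regressive (anticipatory).

regressive nasality assimilation (vowel nasalisation)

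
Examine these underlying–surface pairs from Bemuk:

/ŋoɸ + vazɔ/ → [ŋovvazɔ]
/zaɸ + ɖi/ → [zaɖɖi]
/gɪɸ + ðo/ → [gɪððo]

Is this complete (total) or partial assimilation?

Underlying /ɸ/ is realised as [v] next to /v/; /v/ itself does not change.
The output [v] is identical to the trigger /v/ — every feature (place, manner, voicing) has been copied — so this is total assimilation.
The remaining alternations confirm this: /ɸ/ → [ɖ] before /ɖ/; /ɸ/ → [ð] before /ð/ — in each case the output is a copy of the following consonant.

total assimilation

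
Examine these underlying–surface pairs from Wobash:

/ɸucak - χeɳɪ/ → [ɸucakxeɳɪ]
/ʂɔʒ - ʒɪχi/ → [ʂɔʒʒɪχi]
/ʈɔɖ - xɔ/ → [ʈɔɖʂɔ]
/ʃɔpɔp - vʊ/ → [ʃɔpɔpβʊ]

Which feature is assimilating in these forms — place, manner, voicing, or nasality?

Comparing underlying and surface forms, /χ/ → [x] is the alternation; the neighbouring /k/ is constant.
The change uvular → velar matches the place of the preceding /k/, identifying this as place assimilation.
The same holds elsewhere in the data: /x/ → [ʂ] after /ɖ/ (velar → retroflex, matching retroflex); /v/ → [β] after /p/ (labiodental → bilabial, matching bilabial) — only place changes, and always toward the preceding segment.
No alternation appears in [ʂɔʒʒɪχi]: there the adjacent consonants already agree in place (/ʒ/ and /ʒ/ are both postalveolar), so this form is consistent with the same rule.

place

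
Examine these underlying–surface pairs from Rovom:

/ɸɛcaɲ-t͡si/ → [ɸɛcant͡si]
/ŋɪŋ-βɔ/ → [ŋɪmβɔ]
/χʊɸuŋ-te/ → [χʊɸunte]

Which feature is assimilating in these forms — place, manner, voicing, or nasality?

Underlying /ɲ/ is realised as [n] next to /t͡s/; /t͡s/ itself does not change.
The change palatal → alveolar matches the place of the following /t͡s/, identifying this as place assimilation.
The other alternating forms pattern the same way: /ŋ/ → [m] before /β/ (velar → bilabial, matching bilabial); /ŋ/ → [n] before /t/ (velar → alveolar, matching alveolar) — only place changes, and always toward the following segment.

place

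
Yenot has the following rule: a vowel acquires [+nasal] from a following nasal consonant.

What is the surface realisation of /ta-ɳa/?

/a/ sits next to the nasal /ɳ/ and is therefore nasalised to [ã].

[tãɳa]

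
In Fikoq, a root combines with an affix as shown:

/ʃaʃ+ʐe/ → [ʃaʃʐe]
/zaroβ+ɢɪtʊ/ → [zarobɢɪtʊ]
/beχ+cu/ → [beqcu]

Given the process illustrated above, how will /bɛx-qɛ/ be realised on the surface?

The data show regressive manner assimilation: /β/ → [b] before /ɢ/; /χ/ → [q] before /c/. In each pair only manner changes, matching the following consonant, while place and voice stay constant.
Nothing changes in [ʃaʃʐe]: there the adjacent consonants already agree in manner (/ʃ/ and /ʐ/ are both fricatives), so this form is consistent with the same rule.
The rule targets /x/ (voiceless velar fricative), which sits before the trigger /q/ (stop).
Changing only its manner to stop gives [k] — the voiceless velar stop.

[bɛkqɛ]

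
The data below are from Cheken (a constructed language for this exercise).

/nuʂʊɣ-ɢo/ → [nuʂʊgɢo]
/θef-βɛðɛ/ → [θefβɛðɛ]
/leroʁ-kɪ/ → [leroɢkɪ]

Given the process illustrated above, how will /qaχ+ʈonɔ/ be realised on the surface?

[qaqʈonɔ]

The data show regressive manner assimilation: /ɣ/ → [g] before /ɢ/; /ʁ/ → [ɢ] before /k/. In each pair only manner changes, matching the following consonant, while place and voice stay constant.
Nothing changes in [θefβɛðɛ]: there the adjacent consonants already agree in manner (/f/ and /β/ are both fricatives), so this form is consistent with the same rule.
The rule targets /χ/ (voiceless uvular fricative), which sits before the trigger /ʈ/ (stop).
A voiceless uvular stop is [q], so the surface segment is [q].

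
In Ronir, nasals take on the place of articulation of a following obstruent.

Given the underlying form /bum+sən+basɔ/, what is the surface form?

[bunsəmbasɔ]

The rule targets /m/ (voiced bilabial nasal), which sits before the trigger /s/ (alveolar).
Changing only its place to alveolar gives [n] — the voiced alveolar nasal.
The same rule applies at the second boundary: /n/ → [m] next to /b/.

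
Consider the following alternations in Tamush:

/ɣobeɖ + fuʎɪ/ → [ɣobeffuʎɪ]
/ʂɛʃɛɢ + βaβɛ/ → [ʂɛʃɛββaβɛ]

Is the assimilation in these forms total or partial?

total assimilation

Underlying /ɖ/ is realised as [f] next to /f/; /f/ itself does not change.
The output [f] is identical to the trigger /f/ — every feature (place, manner, voicing) has been copied — so this is total assimilation.
The remaining alternation confirms this: /ɢ/ → [β] before /β/ — in each case the output is a copy of the following consonant.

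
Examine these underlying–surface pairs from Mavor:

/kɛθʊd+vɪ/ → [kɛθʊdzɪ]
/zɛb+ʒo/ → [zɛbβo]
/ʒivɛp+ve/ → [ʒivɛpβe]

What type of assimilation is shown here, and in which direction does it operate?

The segment that alternates is /v/, which surfaces as [z] when adjacent to /d/.
The change labiodental → alveolar matches the place of the preceding /d/, identifying this as place assimilation.
Manner and voice are unchanged, so the assimilation is partial, not total.
The other alternating forms pattern the same way: /ʒ/ → [β] after /b/ (postalveolar → bilabial, matching bilabial); /v/ → [β] after /p/ (labiodental → bilabial, matching bilabial) — only place changes, and always toward the preceding segment.
The trigger is the preceding segment, so the direction is progressive (perseverative).

progressive place assimilation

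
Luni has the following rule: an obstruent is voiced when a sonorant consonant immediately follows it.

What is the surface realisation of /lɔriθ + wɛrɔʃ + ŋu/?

/θ/ is a voiceless dental fricative. The following trigger /w/ is voiced, so /θ/ must become voiced as well.
Changing only its voicing to voiced gives [ð] — the voiced dental fricative.
At the second juncture, /ʃ/ likewise becomes [ʒ] adjacent to /ŋ/.

[lɔriðwɛrɔʒŋu]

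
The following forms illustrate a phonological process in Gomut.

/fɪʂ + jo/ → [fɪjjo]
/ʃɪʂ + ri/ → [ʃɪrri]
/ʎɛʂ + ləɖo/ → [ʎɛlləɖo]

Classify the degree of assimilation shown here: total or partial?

total assimilation

Underlying /ʂ/ is realised as [j] next to /j/; /j/ itself does not change.
The output [j] is identical to the trigger /j/ — every feature (place, manner, voicing) has been copied — so this is total assimilation.
The remaining alternations confirm this: /ʂ/ → [r] before /r/; /ʂ/ → [l] before /l/ — in each case the output is a copy of the following consonant.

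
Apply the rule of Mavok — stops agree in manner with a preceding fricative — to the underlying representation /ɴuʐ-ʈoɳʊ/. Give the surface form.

[ɴuʐʂoɳʊ]

/ʈ/ is a voiceless retroflex stop. The preceding trigger /ʐ/ is a fricative, so /ʈ/ must become a fricative as well.
The voiceless retroflex fricative is [ʂ], so /ʈ/ → [ʂ].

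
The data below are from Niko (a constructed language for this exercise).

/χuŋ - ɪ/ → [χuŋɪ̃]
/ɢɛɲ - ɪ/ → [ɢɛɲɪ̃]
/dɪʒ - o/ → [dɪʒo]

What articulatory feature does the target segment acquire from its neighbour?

nasality

The vowel /ɪ/ surfaces as nasalised [ɪ̃] next to the preceding nasal /ŋ/ — it has acquired the [+nasal] feature of its neighbour.
The other form shows the same pattern: /ɪ/ → [ɪ̃] after /ɲ/ — each time a vowel is nasalised next to a preceding nasal.
No change occurs in [dɪʒo] because the vowel at the boundary is adjacent to an oral consonant, not a nasal (/o/ next to /ʒ/).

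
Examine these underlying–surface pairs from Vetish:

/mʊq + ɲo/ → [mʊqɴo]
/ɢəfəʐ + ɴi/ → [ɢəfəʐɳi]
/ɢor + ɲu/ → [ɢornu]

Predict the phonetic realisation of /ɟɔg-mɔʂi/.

[ɟɔgŋɔʂi]

The data show progressive place assimilation: /ɲ/ → [ɴ] after /q/; /ɴ/ → [ɳ] after /ʐ/; /ɲ/ → [n] after /r/. In each pair only place changes, matching the preceding consonant, while manner and voice stay constant.
/m/ is a voiced bilabial nasal. The preceding trigger /g/ is velar, so /m/ must become velar as well.
Changing only its place to velar gives [ŋ] — the voiced velar nasal.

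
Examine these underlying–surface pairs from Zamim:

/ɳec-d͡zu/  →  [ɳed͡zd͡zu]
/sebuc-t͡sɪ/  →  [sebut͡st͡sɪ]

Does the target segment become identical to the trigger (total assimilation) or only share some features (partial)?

total assimilation

Underlying /c/ is realised as [d͡z] next to /d͡z/; /d͡z/ itself does not change.
The output [d͡z] is identical to the trigger /d͡z/ — every feature (place, manner, voicing) has been copied — so this is total assimilation.
The other form behaves the same way: /c/ → [t͡s] before /t͡s/ — in each case the output is a copy of the following consonant.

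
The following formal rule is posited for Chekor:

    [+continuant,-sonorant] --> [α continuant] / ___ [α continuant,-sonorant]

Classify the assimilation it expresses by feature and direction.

regressive manner assimilation

The rule copies [continuant] (continuancy) from the environment onto the target fricatives; since [±continuant] encodes the stop/fricative manner contrast, the assimilating dimension is manner.
Since the environment is written after the underscore, the trigger follows the target; the direction is regressive.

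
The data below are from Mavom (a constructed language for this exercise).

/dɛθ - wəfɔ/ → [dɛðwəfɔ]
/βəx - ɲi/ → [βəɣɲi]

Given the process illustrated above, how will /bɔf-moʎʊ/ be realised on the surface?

The data show regressive voicing assimilation: /θ/ → [ð] before /w/; /x/ → [ɣ] before /ɲ/. In each pair only voicing changes, matching the following consonant, while place and manner stay constant.
The rule targets /f/ (voiceless labiodental fricative), which sits before the trigger /m/ (voiced).
The voiced labiodental fricative is [v], so /f/ → [v].

[bɔvmoʎʊ]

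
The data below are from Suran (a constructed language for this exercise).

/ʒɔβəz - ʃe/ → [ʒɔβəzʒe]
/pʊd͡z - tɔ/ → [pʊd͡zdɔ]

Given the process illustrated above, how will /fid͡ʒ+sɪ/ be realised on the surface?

[fid͡ʒzɪ]

The data show progressive voicing assimilation: /ʃ/ → [ʒ] after /z/; /t/ → [d] after /d͡z/. In each pair only voicing changes, matching the preceding consonant, while place and manner stay constant.
The rule targets /s/ (voiceless alveolar fricative), which sits after the trigger /d͡ʒ/ (voiced).
Changing only its voicing to voiced gives [z] — the voiced alveolar fricative.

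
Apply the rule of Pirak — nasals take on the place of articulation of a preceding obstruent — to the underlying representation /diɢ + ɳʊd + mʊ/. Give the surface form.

The rule targets /ɳ/ (voiced retroflex nasal), which sits after the trigger /ɢ/ (uvular).
The voiced uvular nasal is [ɴ], so /ɳ/ → [ɴ].
At the second juncture, /m/ likewise becomes [n] adjacent to /d/.

[diɢɴʊdnʊ]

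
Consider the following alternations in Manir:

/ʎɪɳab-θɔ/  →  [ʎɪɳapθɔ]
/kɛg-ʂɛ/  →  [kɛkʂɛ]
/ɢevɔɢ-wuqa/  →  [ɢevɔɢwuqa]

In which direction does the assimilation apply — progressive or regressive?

regressive

The segment that alternates is /b/, which surfaces as [p] when adjacent to /θ/.
The change voiced → voiceless matches the voicing of the following /θ/, identifying this as voicing assimilation.
The same holds elsewhere in the data: /g/ → [k] before /ʂ/ (voiced → voiceless, matching voiceless) — only voicing changes, and always toward the following segment.
Nothing changes in [ɢevɔɢwuqa]: there the adjacent consonants already agree in voicing (/ɢ/ and /w/ are both voiced), so this form is consistent with the same rule.
Since the segment that changes precedes the conditioning segment, the assimilation is regressive.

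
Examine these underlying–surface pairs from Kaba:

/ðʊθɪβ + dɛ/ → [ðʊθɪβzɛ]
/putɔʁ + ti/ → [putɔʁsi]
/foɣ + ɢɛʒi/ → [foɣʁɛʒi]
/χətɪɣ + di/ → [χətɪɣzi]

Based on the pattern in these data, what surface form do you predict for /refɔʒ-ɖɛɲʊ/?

The data show progressive manner assimilation: /d/ → [z] after /β/; /t/ → [s] after /ʁ/; /ɢ/ → [ʁ] after /ɣ/; /d/ → [z] after /ɣ/. In each pair only manner changes, matching the preceding consonant, while place and voice stay constant.
The rule targets /ɖ/ (voiced retroflex stop), which sits after the trigger /ʒ/ (fricative).
Changing only its manner to fricative gives [ʐ] — the voiced retroflex fricative.

[refɔʒʐɛɲʊ]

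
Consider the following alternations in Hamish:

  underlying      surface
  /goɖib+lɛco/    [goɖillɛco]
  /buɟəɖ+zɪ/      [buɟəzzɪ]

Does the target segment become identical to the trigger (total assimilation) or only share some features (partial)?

total assimilation

Underlying /b/ is realised as [l] next to /l/; /l/ itself does not change.
The output [l] is identical to the trigger /l/ — every feature (place, manner, voicing) has been copied — so this is total assimilation.
The remaining alternation confirms this: /ɖ/ → [z] before /z/ — in each case the output is a copy of the following consonant.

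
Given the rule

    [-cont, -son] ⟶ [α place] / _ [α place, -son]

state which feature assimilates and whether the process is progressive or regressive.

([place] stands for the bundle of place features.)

regressive place assimilation

The rule copies the place features (abbreviated [place]) from the environment onto the target, so the assimilating feature is place.
Since the environment is written after the underscore, the trigger follows the target; the direction is regressive.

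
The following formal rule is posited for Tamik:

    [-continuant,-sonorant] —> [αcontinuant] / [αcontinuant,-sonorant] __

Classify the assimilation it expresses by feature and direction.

The rule copies [continuant] (continuancy) from the environment onto the target stops; since [±continuant] encodes the stop/fricative manner contrast, the assimilating dimension is manner.
Since the environment is written before the underscore, the trigger precedes the target; the direction is progressive.

progressive manner assimilation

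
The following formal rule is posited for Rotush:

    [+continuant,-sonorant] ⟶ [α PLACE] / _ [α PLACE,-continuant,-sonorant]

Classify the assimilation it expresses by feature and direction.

regressive place assimilation

The rule copies the place features (abbreviated [PLACE]) from the environment onto the target, so the assimilating feature is place.
The conditioning segment sits to the right of the focus bar, meaning the trigger follows the segment that changes — regressive assimilation.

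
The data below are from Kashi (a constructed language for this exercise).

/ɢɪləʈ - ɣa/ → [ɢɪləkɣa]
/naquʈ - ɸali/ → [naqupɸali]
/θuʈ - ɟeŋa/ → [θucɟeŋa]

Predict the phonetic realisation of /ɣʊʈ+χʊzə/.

[ɣʊqχʊzə]

The data show regressive place assimilation: /ʈ/ → [k] before /ɣ/; /ʈ/ → [p] before /ɸ/; /ʈ/ → [c] before /ɟ/. In each pair only place changes, matching the following consonant, while manner and voice stay constant.
/ʈ/ is a voiceless retroflex stop. The following trigger /χ/ is uvular, so /ʈ/ must become uvular as well.
A voiceless uvular stop is [q], so the surface segment is [q].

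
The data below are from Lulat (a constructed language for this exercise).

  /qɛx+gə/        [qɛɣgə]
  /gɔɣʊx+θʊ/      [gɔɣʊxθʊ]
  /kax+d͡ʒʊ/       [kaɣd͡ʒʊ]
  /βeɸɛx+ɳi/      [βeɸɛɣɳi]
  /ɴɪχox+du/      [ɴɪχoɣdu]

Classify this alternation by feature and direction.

regressive voicing assimilation

Underlying /x/ is realised as [ɣ] next to /g/; /g/ itself does not change.
/x/ is voiceless while /g/ is voiced; the output [ɣ] is voiced, matching the trigger — so the feature that spreads is voicing.
Place and manner are unchanged, so the assimilation is partial, not total.
The same holds elsewhere in the data: /x/ → [ɣ] before /d͡ʒ/ (voiceless → voiced, matching voiced); /x/ → [ɣ] before /ɳ/ (voiceless → voiced, matching voiced); /x/ → [ɣ] before /d/ (voiceless → voiced, matching voiced) — only voicing changes, and always toward the following segment.
Nothing changes in [gɔɣʊxθʊ]: there the adjacent consonants already agree in voicing (/x/ and /θ/ are both voiceless), so this form is consistent with the same rule.
The trigger is the following segment, so the direction is regressive (anticipatory).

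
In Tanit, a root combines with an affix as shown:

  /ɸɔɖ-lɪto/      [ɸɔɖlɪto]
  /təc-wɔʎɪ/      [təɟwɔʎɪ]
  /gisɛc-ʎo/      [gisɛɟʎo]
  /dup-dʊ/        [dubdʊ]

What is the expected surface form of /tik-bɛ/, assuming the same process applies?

The data show regressive voicing assimilation: /c/ → [ɟ] before /w/; /c/ → [ɟ] before /ʎ/; /p/ → [b] before /d/. In each pair only voicing changes, matching the following consonant, while place and manner stay constant.
Nothing changes in [ɸɔɖlɪto]: there the adjacent consonants already agree in voicing (/ɖ/ and /l/ are both voiced), so this form is consistent with the same rule.
/k/ is a voiceless velar stop. The following trigger /b/ is voiced, so /k/ must become voiced as well.
Changing only its voicing to voiced gives [g] — the voiced velar stop.

[tigbɛ]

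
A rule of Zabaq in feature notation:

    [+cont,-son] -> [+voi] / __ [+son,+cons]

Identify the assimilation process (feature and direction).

The target ([+cont,-son], fricatives) acquires [+voi] next to a sonorant consonant ([+son,+cons]) — it takes on the voicing of its neighbour, so the feature that spreads is voicing.
The conditioning segment sits to the right of the focus bar, meaning the trigger follows the segment that changes — regressive assimilation.

regressive voicing assimilation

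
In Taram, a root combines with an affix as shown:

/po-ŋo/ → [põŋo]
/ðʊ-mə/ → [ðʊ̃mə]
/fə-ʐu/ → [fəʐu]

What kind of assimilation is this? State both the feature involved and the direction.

The vowel /o/ surfaces as nasalised [õ] next to the following nasal /ŋ/ — it has acquired the [+nasal] feature of its neighbour.
Likewise in the remaining data: /ʊ/ → [ʊ̃] before /m/ — each time a vowel is nasalised next to a following nasal.
No change occurs in [fəʐu] because the vowel at the boundary is adjacent to an oral consonant, not a nasal (/ə/ next to /ʐ/).
Because the conditioning nasal is to the right of the vowel that changes, the process is regressive (anticipatory).

regressive nasality assimilation (vowel nasalisation)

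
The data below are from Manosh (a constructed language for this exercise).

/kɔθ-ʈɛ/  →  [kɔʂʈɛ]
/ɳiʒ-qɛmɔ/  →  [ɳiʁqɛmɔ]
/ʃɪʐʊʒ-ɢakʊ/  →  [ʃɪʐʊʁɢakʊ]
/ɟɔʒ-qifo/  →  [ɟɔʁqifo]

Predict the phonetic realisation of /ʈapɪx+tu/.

The data show regressive place assimilation: /θ/ → [ʂ] before /ʈ/; /ʒ/ → [ʁ] before /q/; /ʒ/ → [ʁ] before /ɢ/. In each pair only place changes, matching the following consonant, while manner and voice stay constant.
/x/ is a voiceless velar fricative. The following trigger /t/ is alveolar, so /x/ must become alveolar as well.
A voiceless alveolar fricative is [s], so the surface segment is [s].

[ʈapɪstu]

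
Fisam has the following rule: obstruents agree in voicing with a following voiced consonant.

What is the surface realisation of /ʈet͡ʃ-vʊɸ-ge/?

/t͡ʃ/ is a voiceless postalveolar affricate. The following trigger /v/ is voiced, so /t͡ʃ/ must become voiced as well.
A voiced postalveolar affricate is [d͡ʒ], so the surface segment is [d͡ʒ].
At the second juncture, /ɸ/ likewise becomes [β] adjacent to /g/.

[ʈed͡ʒvʊβge]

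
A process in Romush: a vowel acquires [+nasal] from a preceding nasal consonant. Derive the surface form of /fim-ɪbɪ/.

The vowel /ɪ/ is adjacent to the preceding nasal /m/, so it acquires [+nasal] and surfaces as [ɪ̃].

[fimɪ̃bɪ]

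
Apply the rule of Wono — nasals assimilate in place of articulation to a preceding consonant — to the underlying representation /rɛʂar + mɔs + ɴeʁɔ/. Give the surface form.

[rɛʂarnɔsneʁɔ]

The rule targets /m/ (voiced bilabial nasal), which sits after the trigger /r/ (alveolar).
A voiced alveolar nasal is [n], so the surface segment is [n].
The same rule applies at the second boundary: /ɴ/ → [n] next to /s/.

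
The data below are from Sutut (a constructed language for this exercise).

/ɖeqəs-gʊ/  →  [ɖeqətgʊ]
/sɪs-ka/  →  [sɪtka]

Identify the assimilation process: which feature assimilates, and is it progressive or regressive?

Underlying /s/ is realised as [t] next to /g/; /g/ itself does not change.
/s/ is a fricative while /g/ is a stop; the output [t] is a stop, matching the trigger — so the feature that spreads is manner.
Place and voice are unchanged, so the assimilation is partial, not total.
The other alternating form patterns the same way: /s/ → [t] before /k/ (fricative → stop, matching a stop) — only manner changes, and always toward the following segment.
Since the segment that changes precedes the conditioning segment, the assimilation is regressive.

regressive manner assimilation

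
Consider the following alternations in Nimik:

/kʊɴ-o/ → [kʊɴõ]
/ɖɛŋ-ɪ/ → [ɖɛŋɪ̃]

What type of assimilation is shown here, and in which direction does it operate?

The vowel /o/ surfaces as nasalised [õ] next to the preceding nasal /ɴ/ — it has acquired the [+nasal] feature of its neighbour.
The other form shows the same pattern: /ɪ/ → [ɪ̃] after /ŋ/ — each time a vowel is nasalised next to a preceding nasal.
Because the conditioning nasal is to the left of the vowel that changes, the process is progressive (perseverative).

progressive nasality assimilation (vowel nasalisation)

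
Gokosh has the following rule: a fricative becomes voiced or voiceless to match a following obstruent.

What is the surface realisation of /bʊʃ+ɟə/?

[bʊʒɟə]

The rule targets /ʃ/ (voiceless postalveolar fricative), which sits before the trigger /ɟ/ (voiced).
A voiced postalveolar fricative is [ʒ], so the surface segment is [ʒ].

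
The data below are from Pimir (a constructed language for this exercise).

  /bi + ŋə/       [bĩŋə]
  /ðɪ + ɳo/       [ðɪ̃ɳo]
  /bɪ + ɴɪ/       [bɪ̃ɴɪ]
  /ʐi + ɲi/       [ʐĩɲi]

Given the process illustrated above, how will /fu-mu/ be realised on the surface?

[fũmu]

The data show regressive nasality assimilation (vowel nasalisation): /i/ → [ĩ] before /ŋ/; /ɪ/ → [ɪ̃] before /ɳ/; /ɪ/ → [ɪ̃] before /ɴ/; /i/ → [ĩ] before /ɲ/ — a vowel is nasalised by an immediately following nasal consonant.
/u/ sits next to the nasal /m/ and is therefore nasalised to [ũ].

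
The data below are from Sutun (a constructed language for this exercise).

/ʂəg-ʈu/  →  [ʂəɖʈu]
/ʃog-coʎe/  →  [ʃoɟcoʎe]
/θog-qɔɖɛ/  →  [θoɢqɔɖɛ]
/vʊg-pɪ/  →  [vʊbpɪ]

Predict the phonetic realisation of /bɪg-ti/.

[bɪdti]

The data show regressive place assimilation: /g/ → [ɖ] before /ʈ/; /g/ → [ɟ] before /c/; /g/ → [ɢ] before /q/; /g/ → [b] before /p/. In each pair only place changes, matching the following consonant, while manner and voice stay constant.
The rule targets /g/ (voiced velar stop), which sits before the trigger /t/ (alveolar).
A voiced alveolar stop is [d], so the surface segment is [d].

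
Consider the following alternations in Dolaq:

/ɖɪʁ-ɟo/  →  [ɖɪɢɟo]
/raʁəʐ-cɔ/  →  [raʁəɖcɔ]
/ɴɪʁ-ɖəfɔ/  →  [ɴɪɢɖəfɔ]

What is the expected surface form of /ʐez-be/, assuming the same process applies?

[ʐedbe]

The data show regressive manner assimilation: /ʁ/ → [ɢ] before /ɟ/; /ʐ/ → [ɖ] before /c/; /ʁ/ → [ɢ] before /ɖ/. In each pair only manner changes, matching the following consonant, while place and voice stay constant.
The rule targets /z/ (voiced alveolar fricative), which sits before the trigger /b/ (stop).
Changing only its manner to stop gives [d] — the voiced alveolar stop.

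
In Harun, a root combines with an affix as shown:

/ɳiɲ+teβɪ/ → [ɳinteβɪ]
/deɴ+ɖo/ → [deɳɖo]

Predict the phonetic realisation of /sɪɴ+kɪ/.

[sɪŋkɪ]

The data show regressive place assimilation: /ɲ/ → [n] before /t/; /ɴ/ → [ɳ] before /ɖ/. In each pair only place changes, matching the following consonant, while manner and voice stay constant.
The rule targets /ɴ/ (voiced uvular nasal), which sits before the trigger /k/ (velar).
A voiced velar nasal is [ŋ], so the surface segment is [ŋ].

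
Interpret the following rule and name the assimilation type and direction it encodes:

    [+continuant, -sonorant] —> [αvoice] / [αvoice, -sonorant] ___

The rule copies [voice] from the environment onto the target, so the assimilating feature is voicing.
The conditioning segment sits to the left of the focus bar, meaning the trigger precedes the segment that changes — progressive assimilation.

progressive voicing assimilation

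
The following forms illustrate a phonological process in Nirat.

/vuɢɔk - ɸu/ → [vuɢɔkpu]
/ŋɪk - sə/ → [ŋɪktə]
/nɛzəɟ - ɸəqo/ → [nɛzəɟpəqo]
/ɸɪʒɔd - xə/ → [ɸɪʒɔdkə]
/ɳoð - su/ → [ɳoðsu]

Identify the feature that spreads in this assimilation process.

Comparing underlying and surface forms, /ɸ/ → [p] is the alternation; the neighbouring /k/ is constant.
The change fricative → stop matches the manner of the preceding /k/, identifying this as manner assimilation.
The other alternating forms pattern the same way: /s/ → [t] after /k/ (fricative → stop, matching a stop); /ɸ/ → [p] after /ɟ/ (fricative → stop, matching a stop); /x/ → [k] after /d/ (fricative → stop, matching a stop) — only manner changes, and always toward the preceding segment.
Nothing changes in [ɳoðsu]: there the adjacent consonants already agree in manner (/s/ and /ð/ are both fricatives), so this form is consistent with the same rule.

manner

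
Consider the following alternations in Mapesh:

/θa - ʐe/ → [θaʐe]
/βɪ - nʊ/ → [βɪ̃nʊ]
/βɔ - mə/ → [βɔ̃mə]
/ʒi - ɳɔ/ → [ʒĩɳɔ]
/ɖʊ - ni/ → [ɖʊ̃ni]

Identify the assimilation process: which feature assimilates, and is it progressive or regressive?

regressive nasality assimilation (vowel nasalisation)

The vowel /ɪ/ surfaces as nasalised [ɪ̃] next to the following nasal /n/ — it has acquired the [+nasal] feature of its neighbour.
The other forms show the same pattern: /ɔ/ → [ɔ̃] before /m/; /i/ → [ĩ] before /ɳ/; /ʊ/ → [ʊ̃] before /n/ — each time a vowel is nasalised next to a following nasal.
No change occurs in [θaʐe] because the vowel at the boundary is adjacent to an oral consonant, not a nasal (/a/ next to /ʐ/).
Because the conditioning nasal is to the right of the vowel that changes, the process is regressive (anticipatory).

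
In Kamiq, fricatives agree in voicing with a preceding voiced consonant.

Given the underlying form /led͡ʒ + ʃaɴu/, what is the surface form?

[led͡ʒʒaɴu]

The rule targets /ʃ/ (voiceless postalveolar fricative), which sits after the trigger /d͡ʒ/ (voiced).
Changing only its voicing to voiced gives [ʒ] — the voiced postalveolar fricative.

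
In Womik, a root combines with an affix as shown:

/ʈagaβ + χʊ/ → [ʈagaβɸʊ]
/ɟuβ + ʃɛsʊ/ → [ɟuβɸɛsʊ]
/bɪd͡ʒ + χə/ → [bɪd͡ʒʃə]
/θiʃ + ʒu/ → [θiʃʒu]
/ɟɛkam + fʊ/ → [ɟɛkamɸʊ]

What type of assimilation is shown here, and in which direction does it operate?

progressive place assimilation

Comparing underlying and surface forms, /χ/ → [ɸ] is the alternation; the neighbouring /β/ is constant.
The change uvular → bilabial matches the place of the preceding /β/, identifying this as place assimilation.
Manner and voice are unchanged, so the assimilation is partial, not total.
The same holds elsewhere in the data: /ʃ/ → [ɸ] after /β/ (postalveolar → bilabial, matching bilabial); /χ/ → [ʃ] after /d͡ʒ/ (uvular → postalveolar, matching postalveolar); /f/ → [ɸ] after /m/ (labiodental → bilabial, matching bilabial) — only place changes, and always toward the preceding segment.
No alternation appears in [θiʃʒu]: there the adjacent consonants already agree in place (/ʒ/ and /ʃ/ are both postalveolar), so this form is consistent with the same rule.
The trigger is the preceding segment, so the direction is progressive (perseverative).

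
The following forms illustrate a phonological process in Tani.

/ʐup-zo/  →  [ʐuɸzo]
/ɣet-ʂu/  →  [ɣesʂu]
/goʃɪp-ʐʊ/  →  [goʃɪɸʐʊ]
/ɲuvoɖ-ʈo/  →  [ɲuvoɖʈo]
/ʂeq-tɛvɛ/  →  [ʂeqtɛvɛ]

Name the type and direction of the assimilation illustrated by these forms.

The segment that alternates is /p/, which surfaces as [ɸ] when adjacent to /z/.
/p/ is a stop while /z/ is a fricative; the output [ɸ] is a fricative, matching the trigger — so the feature that spreads is manner.
Place and voice are unchanged, so the assimilation is partial, not total.
The same holds elsewhere in the data: /t/ → [s] before /ʂ/ (stop → fricative, matching a fricative); /p/ → [ɸ] before /ʐ/ (stop → fricative, matching a fricative) — only manner changes, and always toward the following segment.
No alternation appears in [ɲuvoɖʈo], [ʂeqtɛvɛ]: there the adjacent consonants already agree in manner (/ɖ/ and /ʈ/ are both stops; /q/ and /t/ are both stops), so these forms are consistent with the same rule.
The trigger is the following segment, so the direction is regressive (anticipatory).

regressive manner assimilation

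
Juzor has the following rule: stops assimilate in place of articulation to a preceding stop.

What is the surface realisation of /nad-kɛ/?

[nadtɛ]

/k/ is a voiceless velar stop. The preceding trigger /d/ is alveolar, so /k/ must become alveolar as well.
The voiceless alveolar stop is [t], so /k/ → [t].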